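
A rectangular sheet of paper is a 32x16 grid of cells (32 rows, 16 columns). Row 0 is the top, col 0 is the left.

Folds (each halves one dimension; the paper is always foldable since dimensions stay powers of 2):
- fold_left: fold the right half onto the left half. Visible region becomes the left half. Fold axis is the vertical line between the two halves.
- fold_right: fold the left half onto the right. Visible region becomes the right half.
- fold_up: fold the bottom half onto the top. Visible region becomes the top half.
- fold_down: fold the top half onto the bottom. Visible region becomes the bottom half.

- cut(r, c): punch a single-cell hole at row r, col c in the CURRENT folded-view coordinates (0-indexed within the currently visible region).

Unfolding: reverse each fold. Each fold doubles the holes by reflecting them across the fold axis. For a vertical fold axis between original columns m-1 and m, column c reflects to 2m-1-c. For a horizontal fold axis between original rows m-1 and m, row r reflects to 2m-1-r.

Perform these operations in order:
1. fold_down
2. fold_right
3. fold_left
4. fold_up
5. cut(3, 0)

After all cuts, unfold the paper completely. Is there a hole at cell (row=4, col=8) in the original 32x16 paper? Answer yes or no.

Op 1 fold_down: fold axis h@16; visible region now rows[16,32) x cols[0,16) = 16x16
Op 2 fold_right: fold axis v@8; visible region now rows[16,32) x cols[8,16) = 16x8
Op 3 fold_left: fold axis v@12; visible region now rows[16,32) x cols[8,12) = 16x4
Op 4 fold_up: fold axis h@24; visible region now rows[16,24) x cols[8,12) = 8x4
Op 5 cut(3, 0): punch at orig (19,8); cuts so far [(19, 8)]; region rows[16,24) x cols[8,12) = 8x4
Unfold 1 (reflect across h@24): 2 holes -> [(19, 8), (28, 8)]
Unfold 2 (reflect across v@12): 4 holes -> [(19, 8), (19, 15), (28, 8), (28, 15)]
Unfold 3 (reflect across v@8): 8 holes -> [(19, 0), (19, 7), (19, 8), (19, 15), (28, 0), (28, 7), (28, 8), (28, 15)]
Unfold 4 (reflect across h@16): 16 holes -> [(3, 0), (3, 7), (3, 8), (3, 15), (12, 0), (12, 7), (12, 8), (12, 15), (19, 0), (19, 7), (19, 8), (19, 15), (28, 0), (28, 7), (28, 8), (28, 15)]
Holes: [(3, 0), (3, 7), (3, 8), (3, 15), (12, 0), (12, 7), (12, 8), (12, 15), (19, 0), (19, 7), (19, 8), (19, 15), (28, 0), (28, 7), (28, 8), (28, 15)]

Answer: no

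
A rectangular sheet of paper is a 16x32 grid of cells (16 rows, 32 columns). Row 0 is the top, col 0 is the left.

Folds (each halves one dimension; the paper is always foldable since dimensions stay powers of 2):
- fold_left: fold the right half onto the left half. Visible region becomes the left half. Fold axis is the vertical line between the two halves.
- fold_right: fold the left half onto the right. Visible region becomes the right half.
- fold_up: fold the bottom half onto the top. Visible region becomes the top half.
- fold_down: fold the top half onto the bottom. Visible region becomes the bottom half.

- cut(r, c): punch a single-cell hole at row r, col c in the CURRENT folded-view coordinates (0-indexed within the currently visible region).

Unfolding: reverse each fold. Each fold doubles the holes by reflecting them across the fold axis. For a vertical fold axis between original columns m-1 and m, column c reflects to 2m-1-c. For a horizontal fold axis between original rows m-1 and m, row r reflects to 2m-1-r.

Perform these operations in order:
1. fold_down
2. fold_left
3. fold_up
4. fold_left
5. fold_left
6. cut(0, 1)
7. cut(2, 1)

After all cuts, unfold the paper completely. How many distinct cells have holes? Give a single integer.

Op 1 fold_down: fold axis h@8; visible region now rows[8,16) x cols[0,32) = 8x32
Op 2 fold_left: fold axis v@16; visible region now rows[8,16) x cols[0,16) = 8x16
Op 3 fold_up: fold axis h@12; visible region now rows[8,12) x cols[0,16) = 4x16
Op 4 fold_left: fold axis v@8; visible region now rows[8,12) x cols[0,8) = 4x8
Op 5 fold_left: fold axis v@4; visible region now rows[8,12) x cols[0,4) = 4x4
Op 6 cut(0, 1): punch at orig (8,1); cuts so far [(8, 1)]; region rows[8,12) x cols[0,4) = 4x4
Op 7 cut(2, 1): punch at orig (10,1); cuts so far [(8, 1), (10, 1)]; region rows[8,12) x cols[0,4) = 4x4
Unfold 1 (reflect across v@4): 4 holes -> [(8, 1), (8, 6), (10, 1), (10, 6)]
Unfold 2 (reflect across v@8): 8 holes -> [(8, 1), (8, 6), (8, 9), (8, 14), (10, 1), (10, 6), (10, 9), (10, 14)]
Unfold 3 (reflect across h@12): 16 holes -> [(8, 1), (8, 6), (8, 9), (8, 14), (10, 1), (10, 6), (10, 9), (10, 14), (13, 1), (13, 6), (13, 9), (13, 14), (15, 1), (15, 6), (15, 9), (15, 14)]
Unfold 4 (reflect across v@16): 32 holes -> [(8, 1), (8, 6), (8, 9), (8, 14), (8, 17), (8, 22), (8, 25), (8, 30), (10, 1), (10, 6), (10, 9), (10, 14), (10, 17), (10, 22), (10, 25), (10, 30), (13, 1), (13, 6), (13, 9), (13, 14), (13, 17), (13, 22), (13, 25), (13, 30), (15, 1), (15, 6), (15, 9), (15, 14), (15, 17), (15, 22), (15, 25), (15, 30)]
Unfold 5 (reflect across h@8): 64 holes -> [(0, 1), (0, 6), (0, 9), (0, 14), (0, 17), (0, 22), (0, 25), (0, 30), (2, 1), (2, 6), (2, 9), (2, 14), (2, 17), (2, 22), (2, 25), (2, 30), (5, 1), (5, 6), (5, 9), (5, 14), (5, 17), (5, 22), (5, 25), (5, 30), (7, 1), (7, 6), (7, 9), (7, 14), (7, 17), (7, 22), (7, 25), (7, 30), (8, 1), (8, 6), (8, 9), (8, 14), (8, 17), (8, 22), (8, 25), (8, 30), (10, 1), (10, 6), (10, 9), (10, 14), (10, 17), (10, 22), (10, 25), (10, 30), (13, 1), (13, 6), (13, 9), (13, 14), (13, 17), (13, 22), (13, 25), (13, 30), (15, 1), (15, 6), (15, 9), (15, 14), (15, 17), (15, 22), (15, 25), (15, 30)]

Answer: 64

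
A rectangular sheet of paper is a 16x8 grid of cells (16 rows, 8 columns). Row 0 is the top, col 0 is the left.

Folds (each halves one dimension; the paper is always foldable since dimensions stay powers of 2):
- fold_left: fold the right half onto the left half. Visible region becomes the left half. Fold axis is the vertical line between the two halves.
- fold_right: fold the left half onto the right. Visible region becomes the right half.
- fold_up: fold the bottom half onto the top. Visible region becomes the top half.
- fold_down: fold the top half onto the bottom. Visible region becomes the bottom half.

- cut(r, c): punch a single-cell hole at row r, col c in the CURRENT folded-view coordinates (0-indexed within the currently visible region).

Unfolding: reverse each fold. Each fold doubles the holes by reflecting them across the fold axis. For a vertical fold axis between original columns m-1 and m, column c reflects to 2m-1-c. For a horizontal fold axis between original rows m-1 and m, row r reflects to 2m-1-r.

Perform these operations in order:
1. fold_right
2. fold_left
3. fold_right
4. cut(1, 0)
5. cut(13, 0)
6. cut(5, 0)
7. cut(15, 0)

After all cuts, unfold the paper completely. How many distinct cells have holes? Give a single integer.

Answer: 32

Derivation:
Op 1 fold_right: fold axis v@4; visible region now rows[0,16) x cols[4,8) = 16x4
Op 2 fold_left: fold axis v@6; visible region now rows[0,16) x cols[4,6) = 16x2
Op 3 fold_right: fold axis v@5; visible region now rows[0,16) x cols[5,6) = 16x1
Op 4 cut(1, 0): punch at orig (1,5); cuts so far [(1, 5)]; region rows[0,16) x cols[5,6) = 16x1
Op 5 cut(13, 0): punch at orig (13,5); cuts so far [(1, 5), (13, 5)]; region rows[0,16) x cols[5,6) = 16x1
Op 6 cut(5, 0): punch at orig (5,5); cuts so far [(1, 5), (5, 5), (13, 5)]; region rows[0,16) x cols[5,6) = 16x1
Op 7 cut(15, 0): punch at orig (15,5); cuts so far [(1, 5), (5, 5), (13, 5), (15, 5)]; region rows[0,16) x cols[5,6) = 16x1
Unfold 1 (reflect across v@5): 8 holes -> [(1, 4), (1, 5), (5, 4), (5, 5), (13, 4), (13, 5), (15, 4), (15, 5)]
Unfold 2 (reflect across v@6): 16 holes -> [(1, 4), (1, 5), (1, 6), (1, 7), (5, 4), (5, 5), (5, 6), (5, 7), (13, 4), (13, 5), (13, 6), (13, 7), (15, 4), (15, 5), (15, 6), (15, 7)]
Unfold 3 (reflect across v@4): 32 holes -> [(1, 0), (1, 1), (1, 2), (1, 3), (1, 4), (1, 5), (1, 6), (1, 7), (5, 0), (5, 1), (5, 2), (5, 3), (5, 4), (5, 5), (5, 6), (5, 7), (13, 0), (13, 1), (13, 2), (13, 3), (13, 4), (13, 5), (13, 6), (13, 7), (15, 0), (15, 1), (15, 2), (15, 3), (15, 4), (15, 5), (15, 6), (15, 7)]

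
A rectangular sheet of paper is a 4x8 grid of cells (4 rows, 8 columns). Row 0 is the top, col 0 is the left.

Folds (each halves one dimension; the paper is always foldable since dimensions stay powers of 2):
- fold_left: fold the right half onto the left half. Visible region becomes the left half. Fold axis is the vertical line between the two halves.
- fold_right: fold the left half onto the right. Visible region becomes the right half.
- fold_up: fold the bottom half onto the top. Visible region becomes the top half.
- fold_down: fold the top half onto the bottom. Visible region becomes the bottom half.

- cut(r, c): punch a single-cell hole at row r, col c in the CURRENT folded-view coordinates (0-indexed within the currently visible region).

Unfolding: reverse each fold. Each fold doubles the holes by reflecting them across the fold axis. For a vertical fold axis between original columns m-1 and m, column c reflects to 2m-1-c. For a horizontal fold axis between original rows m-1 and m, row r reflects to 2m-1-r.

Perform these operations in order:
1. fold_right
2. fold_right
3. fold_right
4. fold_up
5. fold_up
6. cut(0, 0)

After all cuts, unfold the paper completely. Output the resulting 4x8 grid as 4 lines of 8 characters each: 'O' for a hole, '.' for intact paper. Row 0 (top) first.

Op 1 fold_right: fold axis v@4; visible region now rows[0,4) x cols[4,8) = 4x4
Op 2 fold_right: fold axis v@6; visible region now rows[0,4) x cols[6,8) = 4x2
Op 3 fold_right: fold axis v@7; visible region now rows[0,4) x cols[7,8) = 4x1
Op 4 fold_up: fold axis h@2; visible region now rows[0,2) x cols[7,8) = 2x1
Op 5 fold_up: fold axis h@1; visible region now rows[0,1) x cols[7,8) = 1x1
Op 6 cut(0, 0): punch at orig (0,7); cuts so far [(0, 7)]; region rows[0,1) x cols[7,8) = 1x1
Unfold 1 (reflect across h@1): 2 holes -> [(0, 7), (1, 7)]
Unfold 2 (reflect across h@2): 4 holes -> [(0, 7), (1, 7), (2, 7), (3, 7)]
Unfold 3 (reflect across v@7): 8 holes -> [(0, 6), (0, 7), (1, 6), (1, 7), (2, 6), (2, 7), (3, 6), (3, 7)]
Unfold 4 (reflect across v@6): 16 holes -> [(0, 4), (0, 5), (0, 6), (0, 7), (1, 4), (1, 5), (1, 6), (1, 7), (2, 4), (2, 5), (2, 6), (2, 7), (3, 4), (3, 5), (3, 6), (3, 7)]
Unfold 5 (reflect across v@4): 32 holes -> [(0, 0), (0, 1), (0, 2), (0, 3), (0, 4), (0, 5), (0, 6), (0, 7), (1, 0), (1, 1), (1, 2), (1, 3), (1, 4), (1, 5), (1, 6), (1, 7), (2, 0), (2, 1), (2, 2), (2, 3), (2, 4), (2, 5), (2, 6), (2, 7), (3, 0), (3, 1), (3, 2), (3, 3), (3, 4), (3, 5), (3, 6), (3, 7)]

Answer: OOOOOOOO
OOOOOOOO
OOOOOOOO
OOOOOOOO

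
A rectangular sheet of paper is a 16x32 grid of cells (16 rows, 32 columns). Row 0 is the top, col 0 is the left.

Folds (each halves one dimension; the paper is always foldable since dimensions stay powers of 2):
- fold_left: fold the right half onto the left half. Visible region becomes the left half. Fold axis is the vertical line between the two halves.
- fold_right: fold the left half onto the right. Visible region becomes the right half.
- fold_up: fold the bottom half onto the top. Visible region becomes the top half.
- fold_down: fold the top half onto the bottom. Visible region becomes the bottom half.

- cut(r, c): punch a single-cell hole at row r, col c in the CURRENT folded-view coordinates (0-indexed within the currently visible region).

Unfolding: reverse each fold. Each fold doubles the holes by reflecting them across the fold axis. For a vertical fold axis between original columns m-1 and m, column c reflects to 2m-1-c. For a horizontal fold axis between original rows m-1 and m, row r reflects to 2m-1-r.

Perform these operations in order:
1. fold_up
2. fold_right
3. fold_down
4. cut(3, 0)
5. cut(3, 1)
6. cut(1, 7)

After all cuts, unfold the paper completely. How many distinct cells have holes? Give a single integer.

Op 1 fold_up: fold axis h@8; visible region now rows[0,8) x cols[0,32) = 8x32
Op 2 fold_right: fold axis v@16; visible region now rows[0,8) x cols[16,32) = 8x16
Op 3 fold_down: fold axis h@4; visible region now rows[4,8) x cols[16,32) = 4x16
Op 4 cut(3, 0): punch at orig (7,16); cuts so far [(7, 16)]; region rows[4,8) x cols[16,32) = 4x16
Op 5 cut(3, 1): punch at orig (7,17); cuts so far [(7, 16), (7, 17)]; region rows[4,8) x cols[16,32) = 4x16
Op 6 cut(1, 7): punch at orig (5,23); cuts so far [(5, 23), (7, 16), (7, 17)]; region rows[4,8) x cols[16,32) = 4x16
Unfold 1 (reflect across h@4): 6 holes -> [(0, 16), (0, 17), (2, 23), (5, 23), (7, 16), (7, 17)]
Unfold 2 (reflect across v@16): 12 holes -> [(0, 14), (0, 15), (0, 16), (0, 17), (2, 8), (2, 23), (5, 8), (5, 23), (7, 14), (7, 15), (7, 16), (7, 17)]
Unfold 3 (reflect across h@8): 24 holes -> [(0, 14), (0, 15), (0, 16), (0, 17), (2, 8), (2, 23), (5, 8), (5, 23), (7, 14), (7, 15), (7, 16), (7, 17), (8, 14), (8, 15), (8, 16), (8, 17), (10, 8), (10, 23), (13, 8), (13, 23), (15, 14), (15, 15), (15, 16), (15, 17)]

Answer: 24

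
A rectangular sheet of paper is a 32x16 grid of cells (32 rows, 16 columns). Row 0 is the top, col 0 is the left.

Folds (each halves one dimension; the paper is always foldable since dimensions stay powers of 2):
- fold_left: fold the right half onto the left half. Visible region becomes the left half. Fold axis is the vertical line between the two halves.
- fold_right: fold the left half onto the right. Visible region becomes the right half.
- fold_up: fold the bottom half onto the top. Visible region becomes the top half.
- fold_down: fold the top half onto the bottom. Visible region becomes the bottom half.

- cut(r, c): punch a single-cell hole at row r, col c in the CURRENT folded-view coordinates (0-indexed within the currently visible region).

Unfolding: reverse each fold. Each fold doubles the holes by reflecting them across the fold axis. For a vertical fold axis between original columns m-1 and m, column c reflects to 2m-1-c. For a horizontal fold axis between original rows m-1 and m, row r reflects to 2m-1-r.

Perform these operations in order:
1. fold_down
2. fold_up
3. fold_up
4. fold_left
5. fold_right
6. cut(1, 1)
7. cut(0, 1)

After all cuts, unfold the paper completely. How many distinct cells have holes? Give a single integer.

Op 1 fold_down: fold axis h@16; visible region now rows[16,32) x cols[0,16) = 16x16
Op 2 fold_up: fold axis h@24; visible region now rows[16,24) x cols[0,16) = 8x16
Op 3 fold_up: fold axis h@20; visible region now rows[16,20) x cols[0,16) = 4x16
Op 4 fold_left: fold axis v@8; visible region now rows[16,20) x cols[0,8) = 4x8
Op 5 fold_right: fold axis v@4; visible region now rows[16,20) x cols[4,8) = 4x4
Op 6 cut(1, 1): punch at orig (17,5); cuts so far [(17, 5)]; region rows[16,20) x cols[4,8) = 4x4
Op 7 cut(0, 1): punch at orig (16,5); cuts so far [(16, 5), (17, 5)]; region rows[16,20) x cols[4,8) = 4x4
Unfold 1 (reflect across v@4): 4 holes -> [(16, 2), (16, 5), (17, 2), (17, 5)]
Unfold 2 (reflect across v@8): 8 holes -> [(16, 2), (16, 5), (16, 10), (16, 13), (17, 2), (17, 5), (17, 10), (17, 13)]
Unfold 3 (reflect across h@20): 16 holes -> [(16, 2), (16, 5), (16, 10), (16, 13), (17, 2), (17, 5), (17, 10), (17, 13), (22, 2), (22, 5), (22, 10), (22, 13), (23, 2), (23, 5), (23, 10), (23, 13)]
Unfold 4 (reflect across h@24): 32 holes -> [(16, 2), (16, 5), (16, 10), (16, 13), (17, 2), (17, 5), (17, 10), (17, 13), (22, 2), (22, 5), (22, 10), (22, 13), (23, 2), (23, 5), (23, 10), (23, 13), (24, 2), (24, 5), (24, 10), (24, 13), (25, 2), (25, 5), (25, 10), (25, 13), (30, 2), (30, 5), (30, 10), (30, 13), (31, 2), (31, 5), (31, 10), (31, 13)]
Unfold 5 (reflect across h@16): 64 holes -> [(0, 2), (0, 5), (0, 10), (0, 13), (1, 2), (1, 5), (1, 10), (1, 13), (6, 2), (6, 5), (6, 10), (6, 13), (7, 2), (7, 5), (7, 10), (7, 13), (8, 2), (8, 5), (8, 10), (8, 13), (9, 2), (9, 5), (9, 10), (9, 13), (14, 2), (14, 5), (14, 10), (14, 13), (15, 2), (15, 5), (15, 10), (15, 13), (16, 2), (16, 5), (16, 10), (16, 13), (17, 2), (17, 5), (17, 10), (17, 13), (22, 2), (22, 5), (22, 10), (22, 13), (23, 2), (23, 5), (23, 10), (23, 13), (24, 2), (24, 5), (24, 10), (24, 13), (25, 2), (25, 5), (25, 10), (25, 13), (30, 2), (30, 5), (30, 10), (30, 13), (31, 2), (31, 5), (31, 10), (31, 13)]

Answer: 64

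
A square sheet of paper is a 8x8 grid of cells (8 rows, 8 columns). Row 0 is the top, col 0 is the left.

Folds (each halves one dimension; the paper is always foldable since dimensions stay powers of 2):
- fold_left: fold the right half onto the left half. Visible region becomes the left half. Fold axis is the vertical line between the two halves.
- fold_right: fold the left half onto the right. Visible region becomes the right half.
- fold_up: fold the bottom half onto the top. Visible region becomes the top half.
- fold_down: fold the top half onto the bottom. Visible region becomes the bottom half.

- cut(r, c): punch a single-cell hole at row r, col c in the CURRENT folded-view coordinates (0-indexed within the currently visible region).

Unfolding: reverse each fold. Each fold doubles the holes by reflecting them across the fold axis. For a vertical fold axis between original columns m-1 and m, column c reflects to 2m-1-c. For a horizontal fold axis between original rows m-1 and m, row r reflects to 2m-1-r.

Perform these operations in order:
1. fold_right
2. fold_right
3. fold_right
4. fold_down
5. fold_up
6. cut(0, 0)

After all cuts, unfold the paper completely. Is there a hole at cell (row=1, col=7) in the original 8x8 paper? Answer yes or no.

Op 1 fold_right: fold axis v@4; visible region now rows[0,8) x cols[4,8) = 8x4
Op 2 fold_right: fold axis v@6; visible region now rows[0,8) x cols[6,8) = 8x2
Op 3 fold_right: fold axis v@7; visible region now rows[0,8) x cols[7,8) = 8x1
Op 4 fold_down: fold axis h@4; visible region now rows[4,8) x cols[7,8) = 4x1
Op 5 fold_up: fold axis h@6; visible region now rows[4,6) x cols[7,8) = 2x1
Op 6 cut(0, 0): punch at orig (4,7); cuts so far [(4, 7)]; region rows[4,6) x cols[7,8) = 2x1
Unfold 1 (reflect across h@6): 2 holes -> [(4, 7), (7, 7)]
Unfold 2 (reflect across h@4): 4 holes -> [(0, 7), (3, 7), (4, 7), (7, 7)]
Unfold 3 (reflect across v@7): 8 holes -> [(0, 6), (0, 7), (3, 6), (3, 7), (4, 6), (4, 7), (7, 6), (7, 7)]
Unfold 4 (reflect across v@6): 16 holes -> [(0, 4), (0, 5), (0, 6), (0, 7), (3, 4), (3, 5), (3, 6), (3, 7), (4, 4), (4, 5), (4, 6), (4, 7), (7, 4), (7, 5), (7, 6), (7, 7)]
Unfold 5 (reflect across v@4): 32 holes -> [(0, 0), (0, 1), (0, 2), (0, 3), (0, 4), (0, 5), (0, 6), (0, 7), (3, 0), (3, 1), (3, 2), (3, 3), (3, 4), (3, 5), (3, 6), (3, 7), (4, 0), (4, 1), (4, 2), (4, 3), (4, 4), (4, 5), (4, 6), (4, 7), (7, 0), (7, 1), (7, 2), (7, 3), (7, 4), (7, 5), (7, 6), (7, 7)]
Holes: [(0, 0), (0, 1), (0, 2), (0, 3), (0, 4), (0, 5), (0, 6), (0, 7), (3, 0), (3, 1), (3, 2), (3, 3), (3, 4), (3, 5), (3, 6), (3, 7), (4, 0), (4, 1), (4, 2), (4, 3), (4, 4), (4, 5), (4, 6), (4, 7), (7, 0), (7, 1), (7, 2), (7, 3), (7, 4), (7, 5), (7, 6), (7, 7)]

Answer: no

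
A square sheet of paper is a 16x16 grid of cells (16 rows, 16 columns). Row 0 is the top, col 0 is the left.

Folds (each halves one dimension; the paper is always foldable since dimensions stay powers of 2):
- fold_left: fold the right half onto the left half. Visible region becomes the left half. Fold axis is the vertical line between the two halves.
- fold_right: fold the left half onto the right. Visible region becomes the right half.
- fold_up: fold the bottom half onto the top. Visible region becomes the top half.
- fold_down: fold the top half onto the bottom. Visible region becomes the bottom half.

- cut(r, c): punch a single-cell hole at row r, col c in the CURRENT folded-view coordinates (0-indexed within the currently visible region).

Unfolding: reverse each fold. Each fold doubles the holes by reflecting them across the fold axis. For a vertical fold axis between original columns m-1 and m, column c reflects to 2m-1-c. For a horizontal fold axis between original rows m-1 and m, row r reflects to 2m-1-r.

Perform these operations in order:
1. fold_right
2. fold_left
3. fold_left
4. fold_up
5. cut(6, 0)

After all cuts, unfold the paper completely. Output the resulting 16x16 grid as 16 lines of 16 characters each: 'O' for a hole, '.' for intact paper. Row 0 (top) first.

Answer: ................
................
................
................
................
................
O..OO..OO..OO..O
................
................
O..OO..OO..OO..O
................
................
................
................
................
................

Derivation:
Op 1 fold_right: fold axis v@8; visible region now rows[0,16) x cols[8,16) = 16x8
Op 2 fold_left: fold axis v@12; visible region now rows[0,16) x cols[8,12) = 16x4
Op 3 fold_left: fold axis v@10; visible region now rows[0,16) x cols[8,10) = 16x2
Op 4 fold_up: fold axis h@8; visible region now rows[0,8) x cols[8,10) = 8x2
Op 5 cut(6, 0): punch at orig (6,8); cuts so far [(6, 8)]; region rows[0,8) x cols[8,10) = 8x2
Unfold 1 (reflect across h@8): 2 holes -> [(6, 8), (9, 8)]
Unfold 2 (reflect across v@10): 4 holes -> [(6, 8), (6, 11), (9, 8), (9, 11)]
Unfold 3 (reflect across v@12): 8 holes -> [(6, 8), (6, 11), (6, 12), (6, 15), (9, 8), (9, 11), (9, 12), (9, 15)]
Unfold 4 (reflect across v@8): 16 holes -> [(6, 0), (6, 3), (6, 4), (6, 7), (6, 8), (6, 11), (6, 12), (6, 15), (9, 0), (9, 3), (9, 4), (9, 7), (9, 8), (9, 11), (9, 12), (9, 15)]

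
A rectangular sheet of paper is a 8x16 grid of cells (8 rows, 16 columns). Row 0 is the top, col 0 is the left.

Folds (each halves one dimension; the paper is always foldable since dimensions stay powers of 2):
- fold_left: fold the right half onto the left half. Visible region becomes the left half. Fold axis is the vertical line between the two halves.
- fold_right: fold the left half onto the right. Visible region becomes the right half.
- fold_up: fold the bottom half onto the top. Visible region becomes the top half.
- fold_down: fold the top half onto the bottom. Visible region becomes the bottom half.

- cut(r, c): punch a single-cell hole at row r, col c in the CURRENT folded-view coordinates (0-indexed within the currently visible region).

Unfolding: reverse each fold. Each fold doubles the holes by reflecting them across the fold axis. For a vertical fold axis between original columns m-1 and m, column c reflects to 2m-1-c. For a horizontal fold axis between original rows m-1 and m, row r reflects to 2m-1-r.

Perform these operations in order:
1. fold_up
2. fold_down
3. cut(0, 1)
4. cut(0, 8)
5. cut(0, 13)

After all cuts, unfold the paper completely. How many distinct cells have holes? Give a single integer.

Op 1 fold_up: fold axis h@4; visible region now rows[0,4) x cols[0,16) = 4x16
Op 2 fold_down: fold axis h@2; visible region now rows[2,4) x cols[0,16) = 2x16
Op 3 cut(0, 1): punch at orig (2,1); cuts so far [(2, 1)]; region rows[2,4) x cols[0,16) = 2x16
Op 4 cut(0, 8): punch at orig (2,8); cuts so far [(2, 1), (2, 8)]; region rows[2,4) x cols[0,16) = 2x16
Op 5 cut(0, 13): punch at orig (2,13); cuts so far [(2, 1), (2, 8), (2, 13)]; region rows[2,4) x cols[0,16) = 2x16
Unfold 1 (reflect across h@2): 6 holes -> [(1, 1), (1, 8), (1, 13), (2, 1), (2, 8), (2, 13)]
Unfold 2 (reflect across h@4): 12 holes -> [(1, 1), (1, 8), (1, 13), (2, 1), (2, 8), (2, 13), (5, 1), (5, 8), (5, 13), (6, 1), (6, 8), (6, 13)]

Answer: 12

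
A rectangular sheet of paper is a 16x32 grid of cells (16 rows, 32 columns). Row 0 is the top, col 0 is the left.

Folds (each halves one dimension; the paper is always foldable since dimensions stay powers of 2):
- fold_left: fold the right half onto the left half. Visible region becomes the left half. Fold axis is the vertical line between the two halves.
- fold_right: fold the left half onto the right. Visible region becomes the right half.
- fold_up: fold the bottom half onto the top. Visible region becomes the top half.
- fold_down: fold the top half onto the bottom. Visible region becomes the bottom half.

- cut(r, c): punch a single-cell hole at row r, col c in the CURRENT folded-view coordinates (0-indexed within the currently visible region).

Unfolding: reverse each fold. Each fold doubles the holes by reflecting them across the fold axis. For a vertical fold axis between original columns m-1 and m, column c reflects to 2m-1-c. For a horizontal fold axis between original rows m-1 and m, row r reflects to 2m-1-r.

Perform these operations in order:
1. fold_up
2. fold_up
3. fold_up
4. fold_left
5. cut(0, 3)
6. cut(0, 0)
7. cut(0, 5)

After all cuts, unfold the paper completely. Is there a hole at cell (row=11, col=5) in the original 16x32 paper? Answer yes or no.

Answer: yes

Derivation:
Op 1 fold_up: fold axis h@8; visible region now rows[0,8) x cols[0,32) = 8x32
Op 2 fold_up: fold axis h@4; visible region now rows[0,4) x cols[0,32) = 4x32
Op 3 fold_up: fold axis h@2; visible region now rows[0,2) x cols[0,32) = 2x32
Op 4 fold_left: fold axis v@16; visible region now rows[0,2) x cols[0,16) = 2x16
Op 5 cut(0, 3): punch at orig (0,3); cuts so far [(0, 3)]; region rows[0,2) x cols[0,16) = 2x16
Op 6 cut(0, 0): punch at orig (0,0); cuts so far [(0, 0), (0, 3)]; region rows[0,2) x cols[0,16) = 2x16
Op 7 cut(0, 5): punch at orig (0,5); cuts so far [(0, 0), (0, 3), (0, 5)]; region rows[0,2) x cols[0,16) = 2x16
Unfold 1 (reflect across v@16): 6 holes -> [(0, 0), (0, 3), (0, 5), (0, 26), (0, 28), (0, 31)]
Unfold 2 (reflect across h@2): 12 holes -> [(0, 0), (0, 3), (0, 5), (0, 26), (0, 28), (0, 31), (3, 0), (3, 3), (3, 5), (3, 26), (3, 28), (3, 31)]
Unfold 3 (reflect across h@4): 24 holes -> [(0, 0), (0, 3), (0, 5), (0, 26), (0, 28), (0, 31), (3, 0), (3, 3), (3, 5), (3, 26), (3, 28), (3, 31), (4, 0), (4, 3), (4, 5), (4, 26), (4, 28), (4, 31), (7, 0), (7, 3), (7, 5), (7, 26), (7, 28), (7, 31)]
Unfold 4 (reflect across h@8): 48 holes -> [(0, 0), (0, 3), (0, 5), (0, 26), (0, 28), (0, 31), (3, 0), (3, 3), (3, 5), (3, 26), (3, 28), (3, 31), (4, 0), (4, 3), (4, 5), (4, 26), (4, 28), (4, 31), (7, 0), (7, 3), (7, 5), (7, 26), (7, 28), (7, 31), (8, 0), (8, 3), (8, 5), (8, 26), (8, 28), (8, 31), (11, 0), (11, 3), (11, 5), (11, 26), (11, 28), (11, 31), (12, 0), (12, 3), (12, 5), (12, 26), (12, 28), (12, 31), (15, 0), (15, 3), (15, 5), (15, 26), (15, 28), (15, 31)]
Holes: [(0, 0), (0, 3), (0, 5), (0, 26), (0, 28), (0, 31), (3, 0), (3, 3), (3, 5), (3, 26), (3, 28), (3, 31), (4, 0), (4, 3), (4, 5), (4, 26), (4, 28), (4, 31), (7, 0), (7, 3), (7, 5), (7, 26), (7, 28), (7, 31), (8, 0), (8, 3), (8, 5), (8, 26), (8, 28), (8, 31), (11, 0), (11, 3), (11, 5), (11, 26), (11, 28), (11, 31), (12, 0), (12, 3), (12, 5), (12, 26), (12, 28), (12, 31), (15, 0), (15, 3), (15, 5), (15, 26), (15, 28), (15, 31)]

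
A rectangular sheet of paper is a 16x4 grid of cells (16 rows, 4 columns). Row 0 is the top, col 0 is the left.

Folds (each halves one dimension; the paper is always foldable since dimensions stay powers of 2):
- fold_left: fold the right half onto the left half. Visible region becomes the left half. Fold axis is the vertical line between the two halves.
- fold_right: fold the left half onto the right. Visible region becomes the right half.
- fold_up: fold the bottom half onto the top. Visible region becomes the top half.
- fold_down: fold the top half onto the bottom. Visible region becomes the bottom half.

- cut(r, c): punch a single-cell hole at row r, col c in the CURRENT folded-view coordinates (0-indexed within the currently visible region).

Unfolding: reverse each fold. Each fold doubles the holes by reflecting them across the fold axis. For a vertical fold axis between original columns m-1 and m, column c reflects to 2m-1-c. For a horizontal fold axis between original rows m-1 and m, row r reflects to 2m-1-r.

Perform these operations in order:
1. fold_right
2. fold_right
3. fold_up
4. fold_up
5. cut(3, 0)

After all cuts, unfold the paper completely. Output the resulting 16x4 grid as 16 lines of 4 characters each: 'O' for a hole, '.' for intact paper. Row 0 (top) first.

Answer: ....
....
....
OOOO
OOOO
....
....
....
....
....
....
OOOO
OOOO
....
....
....

Derivation:
Op 1 fold_right: fold axis v@2; visible region now rows[0,16) x cols[2,4) = 16x2
Op 2 fold_right: fold axis v@3; visible region now rows[0,16) x cols[3,4) = 16x1
Op 3 fold_up: fold axis h@8; visible region now rows[0,8) x cols[3,4) = 8x1
Op 4 fold_up: fold axis h@4; visible region now rows[0,4) x cols[3,4) = 4x1
Op 5 cut(3, 0): punch at orig (3,3); cuts so far [(3, 3)]; region rows[0,4) x cols[3,4) = 4x1
Unfold 1 (reflect across h@4): 2 holes -> [(3, 3), (4, 3)]
Unfold 2 (reflect across h@8): 4 holes -> [(3, 3), (4, 3), (11, 3), (12, 3)]
Unfold 3 (reflect across v@3): 8 holes -> [(3, 2), (3, 3), (4, 2), (4, 3), (11, 2), (11, 3), (12, 2), (12, 3)]
Unfold 4 (reflect across v@2): 16 holes -> [(3, 0), (3, 1), (3, 2), (3, 3), (4, 0), (4, 1), (4, 2), (4, 3), (11, 0), (11, 1), (11, 2), (11, 3), (12, 0), (12, 1), (12, 2), (12, 3)]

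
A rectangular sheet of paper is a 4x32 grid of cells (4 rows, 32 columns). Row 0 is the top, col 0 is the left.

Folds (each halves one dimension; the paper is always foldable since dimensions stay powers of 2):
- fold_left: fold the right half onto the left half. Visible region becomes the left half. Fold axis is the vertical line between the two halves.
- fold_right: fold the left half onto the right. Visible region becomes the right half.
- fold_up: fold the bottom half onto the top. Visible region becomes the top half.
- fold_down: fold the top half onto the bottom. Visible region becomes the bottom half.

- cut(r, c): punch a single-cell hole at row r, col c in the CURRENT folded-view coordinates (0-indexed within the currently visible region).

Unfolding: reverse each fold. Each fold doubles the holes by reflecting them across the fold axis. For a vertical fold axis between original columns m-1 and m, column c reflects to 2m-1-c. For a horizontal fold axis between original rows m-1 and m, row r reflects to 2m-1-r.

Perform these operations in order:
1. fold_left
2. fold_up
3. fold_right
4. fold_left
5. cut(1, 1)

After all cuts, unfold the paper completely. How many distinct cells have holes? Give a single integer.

Answer: 16

Derivation:
Op 1 fold_left: fold axis v@16; visible region now rows[0,4) x cols[0,16) = 4x16
Op 2 fold_up: fold axis h@2; visible region now rows[0,2) x cols[0,16) = 2x16
Op 3 fold_right: fold axis v@8; visible region now rows[0,2) x cols[8,16) = 2x8
Op 4 fold_left: fold axis v@12; visible region now rows[0,2) x cols[8,12) = 2x4
Op 5 cut(1, 1): punch at orig (1,9); cuts so far [(1, 9)]; region rows[0,2) x cols[8,12) = 2x4
Unfold 1 (reflect across v@12): 2 holes -> [(1, 9), (1, 14)]
Unfold 2 (reflect across v@8): 4 holes -> [(1, 1), (1, 6), (1, 9), (1, 14)]
Unfold 3 (reflect across h@2): 8 holes -> [(1, 1), (1, 6), (1, 9), (1, 14), (2, 1), (2, 6), (2, 9), (2, 14)]
Unfold 4 (reflect across v@16): 16 holes -> [(1, 1), (1, 6), (1, 9), (1, 14), (1, 17), (1, 22), (1, 25), (1, 30), (2, 1), (2, 6), (2, 9), (2, 14), (2, 17), (2, 22), (2, 25), (2, 30)]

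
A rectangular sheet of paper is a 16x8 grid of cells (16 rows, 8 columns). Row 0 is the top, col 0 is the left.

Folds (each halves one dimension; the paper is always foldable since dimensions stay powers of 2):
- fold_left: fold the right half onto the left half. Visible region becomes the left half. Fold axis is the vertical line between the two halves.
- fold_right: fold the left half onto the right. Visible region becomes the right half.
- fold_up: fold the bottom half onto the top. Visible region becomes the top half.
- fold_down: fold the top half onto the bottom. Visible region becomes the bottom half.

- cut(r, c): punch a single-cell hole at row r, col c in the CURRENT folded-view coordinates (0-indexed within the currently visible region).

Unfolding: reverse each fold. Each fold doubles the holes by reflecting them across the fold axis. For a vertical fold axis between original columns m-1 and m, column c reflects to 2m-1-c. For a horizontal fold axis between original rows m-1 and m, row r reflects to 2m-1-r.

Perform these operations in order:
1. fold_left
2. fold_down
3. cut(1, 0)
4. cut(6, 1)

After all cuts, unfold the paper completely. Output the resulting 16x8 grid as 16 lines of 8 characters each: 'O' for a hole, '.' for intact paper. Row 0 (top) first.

Op 1 fold_left: fold axis v@4; visible region now rows[0,16) x cols[0,4) = 16x4
Op 2 fold_down: fold axis h@8; visible region now rows[8,16) x cols[0,4) = 8x4
Op 3 cut(1, 0): punch at orig (9,0); cuts so far [(9, 0)]; region rows[8,16) x cols[0,4) = 8x4
Op 4 cut(6, 1): punch at orig (14,1); cuts so far [(9, 0), (14, 1)]; region rows[8,16) x cols[0,4) = 8x4
Unfold 1 (reflect across h@8): 4 holes -> [(1, 1), (6, 0), (9, 0), (14, 1)]
Unfold 2 (reflect across v@4): 8 holes -> [(1, 1), (1, 6), (6, 0), (6, 7), (9, 0), (9, 7), (14, 1), (14, 6)]

Answer: ........
.O....O.
........
........
........
........
O......O
........
........
O......O
........
........
........
........
.O....O.
........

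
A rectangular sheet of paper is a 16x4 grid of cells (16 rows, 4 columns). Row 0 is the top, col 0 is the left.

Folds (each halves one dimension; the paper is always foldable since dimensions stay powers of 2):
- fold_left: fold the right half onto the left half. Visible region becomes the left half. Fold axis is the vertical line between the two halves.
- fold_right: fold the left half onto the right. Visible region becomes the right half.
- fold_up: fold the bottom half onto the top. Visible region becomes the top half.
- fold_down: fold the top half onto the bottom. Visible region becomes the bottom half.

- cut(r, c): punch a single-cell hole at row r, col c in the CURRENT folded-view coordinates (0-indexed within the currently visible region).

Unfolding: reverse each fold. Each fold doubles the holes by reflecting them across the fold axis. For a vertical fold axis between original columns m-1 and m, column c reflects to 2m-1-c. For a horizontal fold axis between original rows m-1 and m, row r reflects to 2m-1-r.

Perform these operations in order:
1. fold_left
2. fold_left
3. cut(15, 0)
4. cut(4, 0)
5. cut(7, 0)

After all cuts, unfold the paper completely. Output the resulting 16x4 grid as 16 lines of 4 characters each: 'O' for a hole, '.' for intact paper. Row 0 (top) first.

Op 1 fold_left: fold axis v@2; visible region now rows[0,16) x cols[0,2) = 16x2
Op 2 fold_left: fold axis v@1; visible region now rows[0,16) x cols[0,1) = 16x1
Op 3 cut(15, 0): punch at orig (15,0); cuts so far [(15, 0)]; region rows[0,16) x cols[0,1) = 16x1
Op 4 cut(4, 0): punch at orig (4,0); cuts so far [(4, 0), (15, 0)]; region rows[0,16) x cols[0,1) = 16x1
Op 5 cut(7, 0): punch at orig (7,0); cuts so far [(4, 0), (7, 0), (15, 0)]; region rows[0,16) x cols[0,1) = 16x1
Unfold 1 (reflect across v@1): 6 holes -> [(4, 0), (4, 1), (7, 0), (7, 1), (15, 0), (15, 1)]
Unfold 2 (reflect across v@2): 12 holes -> [(4, 0), (4, 1), (4, 2), (4, 3), (7, 0), (7, 1), (7, 2), (7, 3), (15, 0), (15, 1), (15, 2), (15, 3)]

Answer: ....
....
....
....
OOOO
....
....
OOOO
....
....
....
....
....
....
....
OOOO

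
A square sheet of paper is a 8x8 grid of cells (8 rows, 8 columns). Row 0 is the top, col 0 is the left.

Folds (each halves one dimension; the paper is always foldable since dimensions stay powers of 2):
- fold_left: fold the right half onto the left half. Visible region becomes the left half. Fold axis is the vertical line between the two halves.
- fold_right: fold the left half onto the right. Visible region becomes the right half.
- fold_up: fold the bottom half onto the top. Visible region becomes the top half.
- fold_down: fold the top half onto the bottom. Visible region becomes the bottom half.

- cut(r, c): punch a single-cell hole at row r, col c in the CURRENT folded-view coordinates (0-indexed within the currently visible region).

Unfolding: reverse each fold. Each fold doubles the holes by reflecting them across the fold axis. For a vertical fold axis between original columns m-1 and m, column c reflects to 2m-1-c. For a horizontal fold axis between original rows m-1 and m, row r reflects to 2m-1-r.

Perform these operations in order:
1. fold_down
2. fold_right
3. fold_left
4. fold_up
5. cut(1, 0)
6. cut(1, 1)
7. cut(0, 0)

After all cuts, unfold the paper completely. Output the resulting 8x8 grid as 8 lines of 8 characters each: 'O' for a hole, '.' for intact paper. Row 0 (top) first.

Answer: O..OO..O
OOOOOOOO
OOOOOOOO
O..OO..O
O..OO..O
OOOOOOOO
OOOOOOOO
O..OO..O

Derivation:
Op 1 fold_down: fold axis h@4; visible region now rows[4,8) x cols[0,8) = 4x8
Op 2 fold_right: fold axis v@4; visible region now rows[4,8) x cols[4,8) = 4x4
Op 3 fold_left: fold axis v@6; visible region now rows[4,8) x cols[4,6) = 4x2
Op 4 fold_up: fold axis h@6; visible region now rows[4,6) x cols[4,6) = 2x2
Op 5 cut(1, 0): punch at orig (5,4); cuts so far [(5, 4)]; region rows[4,6) x cols[4,6) = 2x2
Op 6 cut(1, 1): punch at orig (5,5); cuts so far [(5, 4), (5, 5)]; region rows[4,6) x cols[4,6) = 2x2
Op 7 cut(0, 0): punch at orig (4,4); cuts so far [(4, 4), (5, 4), (5, 5)]; region rows[4,6) x cols[4,6) = 2x2
Unfold 1 (reflect across h@6): 6 holes -> [(4, 4), (5, 4), (5, 5), (6, 4), (6, 5), (7, 4)]
Unfold 2 (reflect across v@6): 12 holes -> [(4, 4), (4, 7), (5, 4), (5, 5), (5, 6), (5, 7), (6, 4), (6, 5), (6, 6), (6, 7), (7, 4), (7, 7)]
Unfold 3 (reflect across v@4): 24 holes -> [(4, 0), (4, 3), (4, 4), (4, 7), (5, 0), (5, 1), (5, 2), (5, 3), (5, 4), (5, 5), (5, 6), (5, 7), (6, 0), (6, 1), (6, 2), (6, 3), (6, 4), (6, 5), (6, 6), (6, 7), (7, 0), (7, 3), (7, 4), (7, 7)]
Unfold 4 (reflect across h@4): 48 holes -> [(0, 0), (0, 3), (0, 4), (0, 7), (1, 0), (1, 1), (1, 2), (1, 3), (1, 4), (1, 5), (1, 6), (1, 7), (2, 0), (2, 1), (2, 2), (2, 3), (2, 4), (2, 5), (2, 6), (2, 7), (3, 0), (3, 3), (3, 4), (3, 7), (4, 0), (4, 3), (4, 4), (4, 7), (5, 0), (5, 1), (5, 2), (5, 3), (5, 4), (5, 5), (5, 6), (5, 7), (6, 0), (6, 1), (6, 2), (6, 3), (6, 4), (6, 5), (6, 6), (6, 7), (7, 0), (7, 3), (7, 4), (7, 7)]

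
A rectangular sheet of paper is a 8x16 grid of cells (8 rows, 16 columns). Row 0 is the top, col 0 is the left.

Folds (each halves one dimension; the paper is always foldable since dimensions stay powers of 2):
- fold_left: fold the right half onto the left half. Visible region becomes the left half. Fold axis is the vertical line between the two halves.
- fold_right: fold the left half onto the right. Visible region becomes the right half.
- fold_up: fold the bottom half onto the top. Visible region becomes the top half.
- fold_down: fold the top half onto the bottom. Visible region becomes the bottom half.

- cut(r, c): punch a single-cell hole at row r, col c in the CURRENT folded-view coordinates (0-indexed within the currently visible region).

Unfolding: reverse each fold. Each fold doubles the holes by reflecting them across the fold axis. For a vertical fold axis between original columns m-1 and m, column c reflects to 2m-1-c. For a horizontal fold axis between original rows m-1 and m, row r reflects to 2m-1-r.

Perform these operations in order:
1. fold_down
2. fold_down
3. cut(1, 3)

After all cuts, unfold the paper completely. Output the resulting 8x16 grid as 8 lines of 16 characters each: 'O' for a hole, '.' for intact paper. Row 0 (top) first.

Answer: ...O............
................
................
...O............
...O............
................
................
...O............

Derivation:
Op 1 fold_down: fold axis h@4; visible region now rows[4,8) x cols[0,16) = 4x16
Op 2 fold_down: fold axis h@6; visible region now rows[6,8) x cols[0,16) = 2x16
Op 3 cut(1, 3): punch at orig (7,3); cuts so far [(7, 3)]; region rows[6,8) x cols[0,16) = 2x16
Unfold 1 (reflect across h@6): 2 holes -> [(4, 3), (7, 3)]
Unfold 2 (reflect across h@4): 4 holes -> [(0, 3), (3, 3), (4, 3), (7, 3)]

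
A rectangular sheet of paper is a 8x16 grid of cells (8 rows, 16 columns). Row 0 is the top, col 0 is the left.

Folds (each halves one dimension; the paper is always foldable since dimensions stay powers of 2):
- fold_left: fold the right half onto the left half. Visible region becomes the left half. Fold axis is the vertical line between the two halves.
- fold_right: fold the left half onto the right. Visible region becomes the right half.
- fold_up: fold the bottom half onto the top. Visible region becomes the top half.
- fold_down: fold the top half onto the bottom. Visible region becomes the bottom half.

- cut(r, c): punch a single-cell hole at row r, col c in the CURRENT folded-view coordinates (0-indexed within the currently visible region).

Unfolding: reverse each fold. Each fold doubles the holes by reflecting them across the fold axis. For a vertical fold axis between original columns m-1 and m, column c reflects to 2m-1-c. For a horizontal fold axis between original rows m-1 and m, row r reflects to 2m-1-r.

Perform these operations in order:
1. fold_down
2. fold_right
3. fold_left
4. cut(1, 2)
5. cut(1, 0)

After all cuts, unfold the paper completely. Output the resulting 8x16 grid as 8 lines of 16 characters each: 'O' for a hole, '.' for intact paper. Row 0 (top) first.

Op 1 fold_down: fold axis h@4; visible region now rows[4,8) x cols[0,16) = 4x16
Op 2 fold_right: fold axis v@8; visible region now rows[4,8) x cols[8,16) = 4x8
Op 3 fold_left: fold axis v@12; visible region now rows[4,8) x cols[8,12) = 4x4
Op 4 cut(1, 2): punch at orig (5,10); cuts so far [(5, 10)]; region rows[4,8) x cols[8,12) = 4x4
Op 5 cut(1, 0): punch at orig (5,8); cuts so far [(5, 8), (5, 10)]; region rows[4,8) x cols[8,12) = 4x4
Unfold 1 (reflect across v@12): 4 holes -> [(5, 8), (5, 10), (5, 13), (5, 15)]
Unfold 2 (reflect across v@8): 8 holes -> [(5, 0), (5, 2), (5, 5), (5, 7), (5, 8), (5, 10), (5, 13), (5, 15)]
Unfold 3 (reflect across h@4): 16 holes -> [(2, 0), (2, 2), (2, 5), (2, 7), (2, 8), (2, 10), (2, 13), (2, 15), (5, 0), (5, 2), (5, 5), (5, 7), (5, 8), (5, 10), (5, 13), (5, 15)]

Answer: ................
................
O.O..O.OO.O..O.O
................
................
O.O..O.OO.O..O.O
................
................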